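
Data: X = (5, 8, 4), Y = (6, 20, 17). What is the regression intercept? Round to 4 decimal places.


a = ybar - b*xbar, where b = sum((xi-xbar)(yi-ybar)) / sum((xi-xbar)^2)
n = 3, xbar = 17/3 ≈ 5.666667, ybar = 43/3 ≈ 14.333333
Sxy = sum((xi-xbar)(yi-ybar)) = 43/3 ≈ 14.333333
Sxx = sum((xi-xbar)^2) = 26/3 ≈ 8.666667
b = Sxy / Sxx = 43/26 ≈ 1.653846
a = 14.333333 - 1.653846 * 5.666667 = 129/26 ≈ 4.961538

4.9615


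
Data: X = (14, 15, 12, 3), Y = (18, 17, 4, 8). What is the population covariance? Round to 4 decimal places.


Cov = (1/n)*sum((xi-xbar)(yi-ybar))
n = 4, xbar = 44/4 = 11, ybar = 47/4 = 11.75
sum((xi-xbar)(yi-ybar)) = 62
Cov = 62 / 4 = 15.5

15.5000


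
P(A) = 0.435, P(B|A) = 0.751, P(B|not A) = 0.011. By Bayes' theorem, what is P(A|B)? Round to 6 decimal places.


P(A|B) = P(B|A)*P(A) / P(B), P(B) = P(B|A)*P(A) + P(B|not A)*P(not A)
P(B|A)*P(A) = 0.751 * 0.435 = 0.326685
P(B|not A)*P(not A) = 0.011 * 0.565 = 0.006215
P(B) = 0.326685 + 0.006215 = 0.3329
P(A|B) = 0.326685 / 0.3329 ≈ 0.98133073

0.981331


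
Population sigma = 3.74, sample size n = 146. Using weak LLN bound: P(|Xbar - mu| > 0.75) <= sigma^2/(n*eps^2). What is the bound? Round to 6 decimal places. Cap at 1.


bound = min(1, sigma^2/(n*eps^2))
sigma^2 = 3.74^2 = 13.9876
n*eps^2 = 146 * 0.75^2 = 146 * 0.5625 = 82.125
sigma^2/(n*eps^2) = 13.9876 / 82.125 ≈ 0.17032085

0.170321


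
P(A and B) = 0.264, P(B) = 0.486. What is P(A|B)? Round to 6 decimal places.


P(A|B) = P(A and B) / P(B) = 0.264 / 0.486 = 44/81 ≈ 0.54320988

0.543210


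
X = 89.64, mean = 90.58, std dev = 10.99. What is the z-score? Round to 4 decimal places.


z = (X - mu) / sigma
X - mu = 89.64 - 90.58 = -0.94
z = -0.94 / 10.99 = -94/1099 ≈ -0.085532

-0.0855


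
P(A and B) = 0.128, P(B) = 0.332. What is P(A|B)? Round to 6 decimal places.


P(A|B) = P(A and B) / P(B) = 0.128 / 0.332 = 32/83 ≈ 0.38554217

0.385542


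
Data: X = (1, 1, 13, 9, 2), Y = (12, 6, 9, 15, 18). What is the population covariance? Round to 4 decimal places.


Cov = (1/n)*sum((xi-xbar)(yi-ybar))
n = 5, xbar = 26/5 = 5.2, ybar = 60/5 = 12
sum((xi-xbar)(yi-ybar)) = -6
Cov = -6 / 5 = -1.2

-1.2000


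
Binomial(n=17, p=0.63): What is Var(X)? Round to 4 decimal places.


Var = n*p*(1-p) = 17 * 0.63 * 0.37 = 3.9627

3.9627


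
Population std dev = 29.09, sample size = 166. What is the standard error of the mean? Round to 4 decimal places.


SE = sigma / sqrt(n)
sqrt(166) ≈ 12.884099
SE = 29.09 / 12.884099 ≈ 2.257822

2.2578


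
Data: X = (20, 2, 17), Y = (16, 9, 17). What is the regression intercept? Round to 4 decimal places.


a = ybar - b*xbar, where b = sum((xi-xbar)(yi-ybar)) / sum((xi-xbar)^2)
n = 3, xbar = 39/3 = 13, ybar = 42/3 = 14
Sxy = sum((xi-xbar)(yi-ybar)) = 81
Sxx = sum((xi-xbar)^2) = 186
b = Sxy / Sxx = 27/62 ≈ 0.435484
a = 14 - 0.435484 * 13 = 517/62 ≈ 8.338710

8.3387


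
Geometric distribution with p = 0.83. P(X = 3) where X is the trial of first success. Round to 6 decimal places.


P = (1-p)^(k-1) * p
(1-p)^(k-1) = 0.17^2 = 0.0289
P = 0.0289 * 0.83 = 0.023987

0.023987


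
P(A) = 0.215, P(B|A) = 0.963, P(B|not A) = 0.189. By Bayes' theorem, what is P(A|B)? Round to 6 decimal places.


P(A|B) = P(B|A)*P(A) / P(B), P(B) = P(B|A)*P(A) + P(B|not A)*P(not A)
P(B|A)*P(A) = 0.963 * 0.215 = 0.207045
P(B|not A)*P(not A) = 0.189 * 0.785 = 0.148365
P(B) = 0.207045 + 0.148365 = 0.35541
P(A|B) = 0.207045 / 0.35541 = 4601/7898 ≈ 0.58255254

0.582553


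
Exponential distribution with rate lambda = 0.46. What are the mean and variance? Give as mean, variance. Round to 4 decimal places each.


mean = 1/lam, var = 1/lam^2
mean = 1 / 0.46 = 50/23 ≈ 2.173913
lam^2 = 0.46^2 = 0.2116
var = 1 / 0.2116 = 2500/529 ≈ 4.725898

2.1739, 4.7259


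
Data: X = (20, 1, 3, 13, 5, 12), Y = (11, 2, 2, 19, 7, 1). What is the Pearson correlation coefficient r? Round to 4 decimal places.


r = sum((xi-xbar)(yi-ybar)) / sqrt(sum((xi-xbar)^2) * sum((yi-ybar)^2))
n = 6, xbar = 54/6 = 9, ybar = 42/6 = 7
Sxy = sum((xi-xbar)(yi-ybar)) = 144
Sxx = sum((xi-xbar)^2) = 262
Syy = sum((yi-ybar)^2) = 246
sqrt(Sxx*Syy) ≈ 253.873984
r = Sxy / sqrt(Sxx*Syy) = 144 / 253.873984 ≈ 0.567211

0.5672


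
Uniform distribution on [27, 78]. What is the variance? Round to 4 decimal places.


Var = (b-a)^2 / 12
(b-a)^2 = (78 - 27)^2 = 2601
Var = 2601/12 = 216.75

216.7500


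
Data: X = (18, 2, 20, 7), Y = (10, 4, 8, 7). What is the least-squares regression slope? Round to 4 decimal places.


b = sum((xi-xbar)(yi-ybar)) / sum((xi-xbar)^2)
n = 4, xbar = 47/4 = 11.75, ybar = 29/4 = 7.25
Sxy = sum((xi-xbar)(yi-ybar)) = 56.25
Sxx = sum((xi-xbar)^2) = 224.75
b = Sxy / Sxx = 225/899 ≈ 0.250278

0.2503


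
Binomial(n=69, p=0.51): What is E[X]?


E[X] = n*p = 69 * 0.51 = 35.19

35.19


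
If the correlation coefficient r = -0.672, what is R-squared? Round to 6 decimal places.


R^2 = r^2 = (-0.672)^2 = 0.451584

0.451584


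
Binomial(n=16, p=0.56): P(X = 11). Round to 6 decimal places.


P = C(n,k) * p^k * (1-p)^(n-k)
C(16,11) = 4368
p^k = 0.56^11 ≈ 0.001698511
(1-p)^(n-k) = 0.44^5 ≈ 0.01649162
P = 4368 * 0.001698511 * 0.01649162 ≈ 0.122353

0.122353


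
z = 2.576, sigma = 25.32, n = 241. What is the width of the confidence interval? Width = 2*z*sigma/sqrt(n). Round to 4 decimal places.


width = 2*z*sigma/sqrt(n)
2*z*sigma = 2 * 2.576 * 25.32 = 130.44864
sqrt(241) ≈ 15.524175
width = 130.44864 / 15.524175 ≈ 8.402936

8.4029


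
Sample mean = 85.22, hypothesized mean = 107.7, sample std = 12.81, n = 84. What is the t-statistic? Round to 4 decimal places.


t = (xbar - mu0) / (s/sqrt(n))
xbar - mu0 = 85.22 - 107.7 = -22.48
sqrt(84) ≈ 9.16515139
s/sqrt(n) = 12.81 / 9.16515139 ≈ 1.39768559
t = -22.48 / 1.39768559 ≈ -16.083732

-16.0837


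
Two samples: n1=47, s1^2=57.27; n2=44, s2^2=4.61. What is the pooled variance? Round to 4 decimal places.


sp^2 = ((n1-1)*s1^2 + (n2-1)*s2^2)/(n1+n2-2)
(n1-1)*s1^2 = 46 * 57.27 = 2634.42
(n2-1)*s2^2 = 43 * 4.61 = 198.23
numerator = 2634.42 + 198.23 = 2832.65
n1+n2-2 = 89
sp^2 = 2832.65 / 89 = 56653/1780 ≈ 31.827528

31.8275


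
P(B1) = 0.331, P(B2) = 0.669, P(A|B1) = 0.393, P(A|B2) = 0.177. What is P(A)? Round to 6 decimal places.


P(A) = P(A|B1)*P(B1) + P(A|B2)*P(B2)
P(A|B1)*P(B1) = 0.393 * 0.331 = 0.130083
P(A|B2)*P(B2) = 0.177 * 0.669 = 0.118413
P(A) = 0.130083 + 0.118413 = 0.248496

0.248496


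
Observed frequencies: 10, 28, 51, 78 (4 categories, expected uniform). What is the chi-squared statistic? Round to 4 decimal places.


chi2 = sum((O-E)^2/E), E = total/4
total = 167, E = 167/4 = 41.75
(10 - 41.75)^2 / 41.75 = 1008.0625 / 41.75 = 16129/668 ≈ 24.145210
(28 - 41.75)^2 / 41.75 = 189.0625 / 41.75 = 3025/668 ≈ 4.528443
(51 - 41.75)^2 / 41.75 = 85.5625 / 41.75 = 1369/668 ≈ 2.049401
(78 - 41.75)^2 / 41.75 = 1314.0625 / 41.75 = 21025/668 ≈ 31.474551
chi2 = 10387/167 ≈ 62.197605

62.1976


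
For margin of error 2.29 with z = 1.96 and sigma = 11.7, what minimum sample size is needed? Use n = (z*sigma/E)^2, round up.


z*sigma/E = 1.96 * 11.7 / 2.29 = 11466/1145 ≈ 10.013974
(z*sigma/E)^2 ≈ 100.279671
round up: n = 101

101


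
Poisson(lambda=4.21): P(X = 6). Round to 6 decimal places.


P = e^(-lam) * lam^k / k!
e^(-4.21) ≈ 0.01484637
lam^k = 4.21^6 ≈ 5567.914722
k! = 6! = 720
P = 0.01484637 * 5567.914722 / 720 ≈ 0.114810

0.114810


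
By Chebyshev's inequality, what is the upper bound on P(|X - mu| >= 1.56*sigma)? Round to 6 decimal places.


P <= 1/k^2
k^2 = 1.56^2 = 2.4336
1/k^2 = 1 / 2.4336 = 625/1521 ≈ 0.41091387

0.410914


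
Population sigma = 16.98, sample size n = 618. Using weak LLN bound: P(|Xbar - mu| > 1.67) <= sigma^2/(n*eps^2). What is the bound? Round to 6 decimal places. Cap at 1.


bound = min(1, sigma^2/(n*eps^2))
sigma^2 = 16.98^2 = 288.3204
n*eps^2 = 618 * 1.67^2 = 618 * 2.7889 = 1723.5402
sigma^2/(n*eps^2) = 288.3204 / 1723.5402 ≈ 0.16728383

0.167284


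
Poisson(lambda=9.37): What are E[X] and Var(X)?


E[X] = Var(X) = lambda = 9.37

9.37, 9.37


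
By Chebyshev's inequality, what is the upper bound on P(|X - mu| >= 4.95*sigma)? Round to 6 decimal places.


P <= 1/k^2
k^2 = 4.95^2 = 24.5025
1/k^2 = 1 / 24.5025 = 400/9801 ≈ 0.04081216

0.040812


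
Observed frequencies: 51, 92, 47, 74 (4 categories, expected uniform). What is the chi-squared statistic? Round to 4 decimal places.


chi2 = sum((O-E)^2/E), E = total/4
total = 264, E = 264/4 = 66
(51 - 66)^2 / 66 = 225 / 66 = 75/22 ≈ 3.409091
(92 - 66)^2 / 66 = 676 / 66 = 338/33 ≈ 10.242424
(47 - 66)^2 / 66 = 361 / 66 = 361/66 ≈ 5.469697
(74 - 66)^2 / 66 = 64 / 66 = 32/33 ≈ 0.969697
chi2 = 221/11 ≈ 20.090909

20.0909


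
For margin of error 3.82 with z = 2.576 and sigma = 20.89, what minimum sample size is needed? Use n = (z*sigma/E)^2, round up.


z*sigma/E = 2.576 * 20.89 / 3.82 ≈ 14.087079
(z*sigma/E)^2 ≈ 198.445782
round up: n = 199

199


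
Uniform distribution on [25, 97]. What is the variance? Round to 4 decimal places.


Var = (b-a)^2 / 12
(b-a)^2 = (97 - 25)^2 = 5184
Var = 5184/12 = 432

432.0000


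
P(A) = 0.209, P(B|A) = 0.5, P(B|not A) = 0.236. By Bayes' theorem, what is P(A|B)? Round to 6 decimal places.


P(A|B) = P(B|A)*P(A) / P(B), P(B) = P(B|A)*P(A) + P(B|not A)*P(not A)
P(B|A)*P(A) = 0.5 * 0.209 = 0.1045
P(B|not A)*P(not A) = 0.236 * 0.791 = 0.186676
P(B) = 0.1045 + 0.186676 = 0.291176
P(A|B) = 0.1045 / 0.291176 ≈ 0.35888947

0.358889


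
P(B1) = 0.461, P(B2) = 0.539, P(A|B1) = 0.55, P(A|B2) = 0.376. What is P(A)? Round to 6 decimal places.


P(A) = P(A|B1)*P(B1) + P(A|B2)*P(B2)
P(A|B1)*P(B1) = 0.55 * 0.461 = 0.25355
P(A|B2)*P(B2) = 0.376 * 0.539 = 0.202664
P(A) = 0.25355 + 0.202664 = 0.456214

0.456214


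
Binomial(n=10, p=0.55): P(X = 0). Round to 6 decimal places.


P = C(n,k) * p^k * (1-p)^(n-k)
C(10,0) = 1
p^k = 0.55^0 = 1
(1-p)^(n-k) = 0.45^10 ≈ 0.0003405063
P = 1 * 1 * 0.0003405063 ≈ 0.000341

0.000341


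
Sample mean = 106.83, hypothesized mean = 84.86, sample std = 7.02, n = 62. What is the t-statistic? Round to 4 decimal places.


t = (xbar - mu0) / (s/sqrt(n))
xbar - mu0 = 106.83 - 84.86 = 21.97
sqrt(62) ≈ 7.87400787
s/sqrt(n) = 7.02 / 7.87400787 ≈ 0.89154089
t = 21.97 / 0.89154089 ≈ 24.642728

24.6427


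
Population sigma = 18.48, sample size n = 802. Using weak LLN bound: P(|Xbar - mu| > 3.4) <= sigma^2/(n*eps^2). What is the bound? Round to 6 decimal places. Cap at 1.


bound = min(1, sigma^2/(n*eps^2))
sigma^2 = 18.48^2 = 341.5104
n*eps^2 = 802 * 3.4^2 = 802 * 11.56 = 9271.12
sigma^2/(n*eps^2) = 341.5104 / 9271.12 ≈ 0.03683594

0.036836


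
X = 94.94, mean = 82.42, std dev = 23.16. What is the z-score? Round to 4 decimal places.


z = (X - mu) / sigma
X - mu = 94.94 - 82.42 = 12.52
z = 12.52 / 23.16 = 313/579 ≈ 0.540587

0.5406


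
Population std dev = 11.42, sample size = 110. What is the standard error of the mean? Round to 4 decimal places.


SE = sigma / sqrt(n)
sqrt(110) ≈ 10.488088
SE = 11.42 / 10.488088 ≈ 1.088854

1.0889


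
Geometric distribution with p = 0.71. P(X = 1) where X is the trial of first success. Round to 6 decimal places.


P = (1-p)^(k-1) * p
(1-p)^(k-1) = 0.29^0 = 1
P = 1 * 0.71 = 0.71

0.710000


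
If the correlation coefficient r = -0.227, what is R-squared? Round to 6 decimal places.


R^2 = r^2 = (-0.227)^2 = 0.051529

0.051529


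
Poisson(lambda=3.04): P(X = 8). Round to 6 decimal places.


P = e^(-lam) * lam^k / k!
e^(-3.04) ≈ 0.04783489
lam^k = 3.04^8 ≈ 7294.384783
k! = 8! = 40320
P = 0.04783489 * 7294.384783 / 40320 ≈ 0.008654

0.008654


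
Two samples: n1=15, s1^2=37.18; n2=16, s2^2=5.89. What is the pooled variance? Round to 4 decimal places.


sp^2 = ((n1-1)*s1^2 + (n2-1)*s2^2)/(n1+n2-2)
(n1-1)*s1^2 = 14 * 37.18 = 520.52
(n2-1)*s2^2 = 15 * 5.89 = 88.35
numerator = 520.52 + 88.35 = 608.87
n1+n2-2 = 29
sp^2 = 608.87 / 29 = 60887/2900 ≈ 20.995517

20.9955


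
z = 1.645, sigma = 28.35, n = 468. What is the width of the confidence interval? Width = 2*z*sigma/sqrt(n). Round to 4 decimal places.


width = 2*z*sigma/sqrt(n)
2*z*sigma = 2 * 1.645 * 28.35 = 93.2715
sqrt(468) ≈ 21.633308
width = 93.2715 / 21.633308 ≈ 4.311477

4.3115


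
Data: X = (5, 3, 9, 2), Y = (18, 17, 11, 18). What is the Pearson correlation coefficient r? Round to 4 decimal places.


r = sum((xi-xbar)(yi-ybar)) / sqrt(sum((xi-xbar)^2) * sum((yi-ybar)^2))
n = 4, xbar = 19/4 = 4.75, ybar = 64/4 = 16
Sxy = sum((xi-xbar)(yi-ybar)) = -28
Sxx = sum((xi-xbar)^2) = 28.75
Syy = sum((yi-ybar)^2) = 34
sqrt(Sxx*Syy) ≈ 31.264996
r = Sxy / sqrt(Sxx*Syy) = -28 / 31.264996 ≈ -0.895570

-0.8956


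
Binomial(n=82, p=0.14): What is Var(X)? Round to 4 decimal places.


Var = n*p*(1-p) = 82 * 0.14 * 0.86 = 9.8728

9.8728


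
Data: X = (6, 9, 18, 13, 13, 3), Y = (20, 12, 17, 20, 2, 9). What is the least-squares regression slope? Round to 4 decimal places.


b = sum((xi-xbar)(yi-ybar)) / sum((xi-xbar)^2)
n = 6, xbar = 62/6 = 31/3 ≈ 10.333333, ybar = 80/6 = 40/3 ≈ 13.333333
Sxy = sum((xi-xbar)(yi-ybar)) = 61/3 ≈ 20.333333
Sxx = sum((xi-xbar)^2) = 442/3 ≈ 147.333333
b = Sxy / Sxx = 61/442 ≈ 0.138009

0.1380


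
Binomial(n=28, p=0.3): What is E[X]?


E[X] = n*p = 28 * 0.3 = 8.4

8.4


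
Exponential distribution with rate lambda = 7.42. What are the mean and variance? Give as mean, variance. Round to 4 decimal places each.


mean = 1/lam, var = 1/lam^2
mean = 1 / 7.42 = 50/371 ≈ 0.134771
lam^2 = 7.42^2 = 55.0564
var = 1 / 55.0564 ≈ 0.018163

0.1348, 0.0182


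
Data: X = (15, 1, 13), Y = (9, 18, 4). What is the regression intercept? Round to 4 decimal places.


a = ybar - b*xbar, where b = sum((xi-xbar)(yi-ybar)) / sum((xi-xbar)^2)
n = 3, xbar = 29/3 ≈ 9.666667, ybar = 31/3 ≈ 10.333333
Sxy = sum((xi-xbar)(yi-ybar)) = -284/3 ≈ -94.666667
Sxx = sum((xi-xbar)^2) = 344/3 ≈ 114.666667
b = Sxy / Sxx = -71/86 ≈ -0.825581
a = 10.333333 - (-0.825581) * 9.666667 = 1575/86 ≈ 18.313953

18.3140


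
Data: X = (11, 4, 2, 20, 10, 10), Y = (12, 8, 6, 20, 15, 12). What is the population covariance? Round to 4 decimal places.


Cov = (1/n)*sum((xi-xbar)(yi-ybar))
n = 6, xbar = 57/6 = 9.5, ybar = 73/6 ≈ 12.166667
sum((xi-xbar)(yi-ybar)) = 152.5
Cov = 152.5 / 6 = 305/12 ≈ 25.416667

25.4167


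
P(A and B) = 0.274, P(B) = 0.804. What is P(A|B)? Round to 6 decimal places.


P(A|B) = P(A and B) / P(B) = 0.274 / 0.804 = 137/402 ≈ 0.34079602

0.340796


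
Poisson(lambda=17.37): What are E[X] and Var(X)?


E[X] = Var(X) = lambda = 17.37

17.37, 17.37


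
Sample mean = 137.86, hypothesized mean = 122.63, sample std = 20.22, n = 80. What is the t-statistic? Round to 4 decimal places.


t = (xbar - mu0) / (s/sqrt(n))
xbar - mu0 = 137.86 - 122.63 = 15.23
sqrt(80) ≈ 8.94427191
s/sqrt(n) = 20.22 / 8.94427191 ≈ 2.26066473
t = 15.23 / 2.26066473 ≈ 6.736957

6.7370


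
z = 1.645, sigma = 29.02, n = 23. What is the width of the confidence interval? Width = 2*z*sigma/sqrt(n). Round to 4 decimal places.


width = 2*z*sigma/sqrt(n)
2*z*sigma = 2 * 1.645 * 29.02 = 95.4758
sqrt(23) ≈ 4.795832
width = 95.4758 / 4.795832 ≈ 19.908080

19.9081


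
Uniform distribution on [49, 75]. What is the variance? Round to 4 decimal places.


Var = (b-a)^2 / 12
(b-a)^2 = (75 - 49)^2 = 676
Var = 676/12 ≈ 56.333333

56.3333


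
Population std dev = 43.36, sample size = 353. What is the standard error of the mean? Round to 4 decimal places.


SE = sigma / sqrt(n)
sqrt(353) ≈ 18.788294
SE = 43.36 / 18.788294 ≈ 2.307820

2.3078


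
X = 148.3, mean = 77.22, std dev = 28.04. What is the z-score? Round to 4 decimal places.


z = (X - mu) / sigma
X - mu = 148.3 - 77.22 = 71.08
z = 71.08 / 28.04 = 1777/701 ≈ 2.534950

2.5350


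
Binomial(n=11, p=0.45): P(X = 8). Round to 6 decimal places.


P = C(n,k) * p^k * (1-p)^(n-k)
C(11,8) = 165
p^k = 0.45^8 ≈ 0.001681513
(1-p)^(n-k) = 0.55^3 = 0.166375
P = 165 * 0.001681513 * 0.166375 ≈ 0.046161

0.046161


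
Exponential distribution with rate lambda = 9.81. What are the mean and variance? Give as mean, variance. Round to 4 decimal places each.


mean = 1/lam, var = 1/lam^2
mean = 1 / 9.81 = 100/981 ≈ 0.101937
lam^2 = 9.81^2 = 96.2361
var = 1 / 96.2361 ≈ 0.010391

0.1019, 0.0104


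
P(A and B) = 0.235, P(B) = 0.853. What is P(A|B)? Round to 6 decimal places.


P(A|B) = P(A and B) / P(B) = 0.235 / 0.853 = 235/853 ≈ 0.27549824

0.275498


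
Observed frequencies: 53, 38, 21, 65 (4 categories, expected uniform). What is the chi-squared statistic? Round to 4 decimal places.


chi2 = sum((O-E)^2/E), E = total/4
total = 177, E = 177/4 = 44.25
(53 - 44.25)^2 / 44.25 = 76.5625 / 44.25 = 1225/708 ≈ 1.730226
(38 - 44.25)^2 / 44.25 = 39.0625 / 44.25 = 625/708 ≈ 0.882768
(21 - 44.25)^2 / 44.25 = 540.5625 / 44.25 = 2883/236 ≈ 12.216102
(65 - 44.25)^2 / 44.25 = 430.5625 / 44.25 = 6889/708 ≈ 9.730226
chi2 = 1449/59 ≈ 24.559322

24.5593


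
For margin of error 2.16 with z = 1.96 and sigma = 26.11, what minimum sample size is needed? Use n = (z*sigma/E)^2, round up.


z*sigma/E = 1.96 * 26.11 / 2.16 = 127939/5400 ≈ 23.692407
(z*sigma/E)^2 ≈ 561.330169
round up: n = 562

562


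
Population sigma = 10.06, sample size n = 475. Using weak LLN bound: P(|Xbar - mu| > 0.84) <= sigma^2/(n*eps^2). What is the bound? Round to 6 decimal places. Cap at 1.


bound = min(1, sigma^2/(n*eps^2))
sigma^2 = 10.06^2 = 101.2036
n*eps^2 = 475 * 0.84^2 = 475 * 0.7056 = 335.16
sigma^2/(n*eps^2) = 101.2036 / 335.16 ≈ 0.30195608

0.301956


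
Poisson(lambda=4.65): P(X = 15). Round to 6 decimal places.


P = e^(-lam) * lam^k / k!
e^(-4.65) ≈ 0.009561602
lam^k = 4.65^15 ≈ 10275294862.414983
k! = 15! = 1307674368000
P = 0.009561602 * 10275294862.414983 / 1307674368000 ≈ 0.000075

0.000075


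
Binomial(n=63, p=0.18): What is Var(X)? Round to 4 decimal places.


Var = n*p*(1-p) = 63 * 0.18 * 0.82 = 9.2988

9.2988


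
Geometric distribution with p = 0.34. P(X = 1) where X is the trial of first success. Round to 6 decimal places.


P = (1-p)^(k-1) * p
(1-p)^(k-1) = 0.66^0 = 1
P = 1 * 0.34 = 0.34

0.340000


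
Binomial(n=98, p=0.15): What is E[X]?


E[X] = n*p = 98 * 0.15 = 14.7

14.7


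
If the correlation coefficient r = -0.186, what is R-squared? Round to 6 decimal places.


R^2 = r^2 = (-0.186)^2 = 0.034596

0.034596


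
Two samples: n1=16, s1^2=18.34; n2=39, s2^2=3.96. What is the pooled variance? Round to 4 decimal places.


sp^2 = ((n1-1)*s1^2 + (n2-1)*s2^2)/(n1+n2-2)
(n1-1)*s1^2 = 15 * 18.34 = 275.1
(n2-1)*s2^2 = 38 * 3.96 = 150.48
numerator = 275.1 + 150.48 = 425.58
n1+n2-2 = 53
sp^2 = 425.58 / 53 = 21279/2650 ≈ 8.029811

8.0298


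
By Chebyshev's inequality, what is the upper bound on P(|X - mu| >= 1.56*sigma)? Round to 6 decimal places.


P <= 1/k^2
k^2 = 1.56^2 = 2.4336
1/k^2 = 1 / 2.4336 = 625/1521 ≈ 0.41091387

0.410914


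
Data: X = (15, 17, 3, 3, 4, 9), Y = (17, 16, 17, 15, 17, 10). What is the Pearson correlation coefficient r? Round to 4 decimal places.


r = sum((xi-xbar)(yi-ybar)) / sqrt(sum((xi-xbar)^2) * sum((yi-ybar)^2))
n = 6, xbar = 51/6 = 8.5, ybar = 92/6 = 46/3 ≈ 15.333333
Sxy = sum((xi-xbar)(yi-ybar)) = -1
Sxx = sum((xi-xbar)^2) = 195.5
Syy = sum((yi-ybar)^2) = 112/3 ≈ 37.333333
sqrt(Sxx*Syy) ≈ 85.432234
r = Sxy / sqrt(Sxx*Syy) = -1 / 85.432234 ≈ -0.011705

-0.0117


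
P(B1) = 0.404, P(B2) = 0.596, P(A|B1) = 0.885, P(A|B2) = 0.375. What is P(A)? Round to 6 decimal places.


P(A) = P(A|B1)*P(B1) + P(A|B2)*P(B2)
P(A|B1)*P(B1) = 0.885 * 0.404 = 0.35754
P(A|B2)*P(B2) = 0.375 * 0.596 = 0.2235
P(A) = 0.35754 + 0.2235 = 0.58104

0.581040


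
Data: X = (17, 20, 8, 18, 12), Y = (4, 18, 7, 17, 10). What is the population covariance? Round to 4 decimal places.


Cov = (1/n)*sum((xi-xbar)(yi-ybar))
n = 5, xbar = 75/5 = 15, ybar = 56/5 = 11.2
sum((xi-xbar)(yi-ybar)) = 70
Cov = 70 / 5 = 14

14.0000


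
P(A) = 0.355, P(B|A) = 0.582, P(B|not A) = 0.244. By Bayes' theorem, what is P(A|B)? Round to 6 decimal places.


P(A|B) = P(B|A)*P(A) / P(B), P(B) = P(B|A)*P(A) + P(B|not A)*P(not A)
P(B|A)*P(A) = 0.582 * 0.355 = 0.20661
P(B|not A)*P(not A) = 0.244 * 0.645 = 0.15738
P(B) = 0.20661 + 0.15738 = 0.36399
P(A|B) = 0.20661 / 0.36399 ≈ 0.56762548

0.567625


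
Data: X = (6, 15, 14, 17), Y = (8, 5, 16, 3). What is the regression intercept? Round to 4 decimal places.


a = ybar - b*xbar, where b = sum((xi-xbar)(yi-ybar)) / sum((xi-xbar)^2)
n = 4, xbar = 52/4 = 13, ybar = 32/4 = 8
Sxy = sum((xi-xbar)(yi-ybar)) = -18
Sxx = sum((xi-xbar)^2) = 70
b = Sxy / Sxx = -9/35 ≈ -0.257143
a = 8 - (-0.257143) * 13 = 397/35 ≈ 11.342857

11.3429


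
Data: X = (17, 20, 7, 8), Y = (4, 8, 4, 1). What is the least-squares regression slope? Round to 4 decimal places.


b = sum((xi-xbar)(yi-ybar)) / sum((xi-xbar)^2)
n = 4, xbar = 52/4 = 13, ybar = 17/4 = 4.25
Sxy = sum((xi-xbar)(yi-ybar)) = 43
Sxx = sum((xi-xbar)^2) = 126
b = Sxy / Sxx = 43/126 ≈ 0.341270

0.3413


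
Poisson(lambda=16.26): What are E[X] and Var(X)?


E[X] = Var(X) = lambda = 16.26

16.26, 16.26


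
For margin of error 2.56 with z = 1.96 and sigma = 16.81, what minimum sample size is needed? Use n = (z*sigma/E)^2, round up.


z*sigma/E = 1.96 * 16.81 / 2.56 = 82369/6400 ≈ 12.870156
(z*sigma/E)^2 ≈ 165.640922
round up: n = 166

166


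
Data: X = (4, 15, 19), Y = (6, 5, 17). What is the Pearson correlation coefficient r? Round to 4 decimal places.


r = sum((xi-xbar)(yi-ybar)) / sqrt(sum((xi-xbar)^2) * sum((yi-ybar)^2))
n = 3, xbar = 38/3 ≈ 12.666667, ybar = 28/3 ≈ 9.333333
Sxy = sum((xi-xbar)(yi-ybar)) = 202/3 ≈ 67.333333
Sxx = sum((xi-xbar)^2) = 362/3 ≈ 120.666667
Syy = sum((yi-ybar)^2) = 266/3 ≈ 88.666667
sqrt(Sxx*Syy) ≈ 103.436508
r = Sxy / sqrt(Sxx*Syy) = 67.333333 / 103.436508 ≈ 0.650963

0.6510


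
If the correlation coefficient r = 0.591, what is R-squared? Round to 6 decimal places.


R^2 = r^2 = (0.591)^2 = 0.349281

0.349281


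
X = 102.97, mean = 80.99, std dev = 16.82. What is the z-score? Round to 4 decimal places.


z = (X - mu) / sigma
X - mu = 102.97 - 80.99 = 21.98
z = 21.98 / 16.82 = 1099/841 ≈ 1.306778

1.3068


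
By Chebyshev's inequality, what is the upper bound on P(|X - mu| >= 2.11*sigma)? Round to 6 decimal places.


P <= 1/k^2
k^2 = 2.11^2 = 4.4521
1/k^2 = 1 / 4.4521 ≈ 0.22461310

0.224613


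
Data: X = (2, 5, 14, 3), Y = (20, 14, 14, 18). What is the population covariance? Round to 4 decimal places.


Cov = (1/n)*sum((xi-xbar)(yi-ybar))
n = 4, xbar = 24/4 = 6, ybar = 66/4 = 16.5
sum((xi-xbar)(yi-ybar)) = -36
Cov = -36 / 4 = -9

-9.0000


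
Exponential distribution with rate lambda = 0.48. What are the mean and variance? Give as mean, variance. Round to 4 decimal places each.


mean = 1/lam, var = 1/lam^2
mean = 1 / 0.48 = 25/12 ≈ 2.083333
lam^2 = 0.48^2 = 0.2304
var = 1 / 0.2304 = 625/144 ≈ 4.340278

2.0833, 4.3403


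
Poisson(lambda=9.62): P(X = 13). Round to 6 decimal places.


P = e^(-lam) * lam^k / k!
e^(-9.62) ≈ 0.00006638762
lam^k = 9.62^13 ≈ 6043324804877.352634
k! = 13! = 6227020800
P = 0.00006638762 * 6043324804877.352634 / 6227020800 ≈ 0.064429

0.064429


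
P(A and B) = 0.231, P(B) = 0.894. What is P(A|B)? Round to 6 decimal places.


P(A|B) = P(A and B) / P(B) = 0.231 / 0.894 = 77/298 ≈ 0.25838926

0.258389


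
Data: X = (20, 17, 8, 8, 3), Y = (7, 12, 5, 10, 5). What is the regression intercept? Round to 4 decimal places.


a = ybar - b*xbar, where b = sum((xi-xbar)(yi-ybar)) / sum((xi-xbar)^2)
n = 5, xbar = 56/5 = 11.2, ybar = 39/5 = 7.8
Sxy = sum((xi-xbar)(yi-ybar)) = 42.2
Sxx = sum((xi-xbar)^2) = 198.8
b = Sxy / Sxx = 211/994 ≈ 0.212274
a = 7.8 - 0.212274 * 11.2 = 385/71 ≈ 5.422535

5.4225


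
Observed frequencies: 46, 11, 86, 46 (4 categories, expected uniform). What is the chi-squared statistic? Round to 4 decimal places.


chi2 = sum((O-E)^2/E), E = total/4
total = 189, E = 189/4 = 47.25
(46 - 47.25)^2 / 47.25 = 1.5625 / 47.25 = 25/756 ≈ 0.033069
(11 - 47.25)^2 / 47.25 = 1314.0625 / 47.25 = 21025/756 ≈ 27.810847
(86 - 47.25)^2 / 47.25 = 1501.5625 / 47.25 = 24025/756 ≈ 31.779101
(46 - 47.25)^2 / 47.25 = 1.5625 / 47.25 = 25/756 ≈ 0.033069
chi2 = 11275/189 ≈ 59.656085

59.6561


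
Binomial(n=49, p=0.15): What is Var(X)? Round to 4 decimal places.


Var = n*p*(1-p) = 49 * 0.15 * 0.85 = 6.2475

6.2475


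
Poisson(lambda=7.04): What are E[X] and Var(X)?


E[X] = Var(X) = lambda = 7.04

7.04, 7.04


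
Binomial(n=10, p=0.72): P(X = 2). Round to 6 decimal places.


P = C(n,k) * p^k * (1-p)^(n-k)
C(10,2) = 45
p^k = 0.72^2 = 0.5184
(1-p)^(n-k) = 0.28^8 ≈ 0.00003778020
P = 45 * 0.5184 * 0.00003778020 ≈ 0.000881

0.000881


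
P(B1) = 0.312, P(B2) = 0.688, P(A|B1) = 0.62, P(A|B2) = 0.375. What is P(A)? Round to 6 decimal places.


P(A) = P(A|B1)*P(B1) + P(A|B2)*P(B2)
P(A|B1)*P(B1) = 0.62 * 0.312 = 0.19344
P(A|B2)*P(B2) = 0.375 * 0.688 = 0.258
P(A) = 0.19344 + 0.258 = 0.45144

0.451440


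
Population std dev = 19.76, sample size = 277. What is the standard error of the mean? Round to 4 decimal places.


SE = sigma / sqrt(n)
sqrt(277) ≈ 16.643317
SE = 19.76 / 16.643317 ≈ 1.187263

1.1873


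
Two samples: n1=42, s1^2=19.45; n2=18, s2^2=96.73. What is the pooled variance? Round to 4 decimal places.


sp^2 = ((n1-1)*s1^2 + (n2-1)*s2^2)/(n1+n2-2)
(n1-1)*s1^2 = 41 * 19.45 = 797.45
(n2-1)*s2^2 = 17 * 96.73 = 1644.41
numerator = 797.45 + 1644.41 = 2441.86
n1+n2-2 = 58
sp^2 = 2441.86 / 58 = 122093/2900 ≈ 42.101034

42.1010


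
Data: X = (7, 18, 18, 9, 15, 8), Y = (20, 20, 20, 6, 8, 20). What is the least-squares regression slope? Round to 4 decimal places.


b = sum((xi-xbar)(yi-ybar)) / sum((xi-xbar)^2)
n = 6, xbar = 75/6 = 12.5, ybar = 94/6 = 47/3 ≈ 15.666667
Sxy = sum((xi-xbar)(yi-ybar)) = 19
Sxx = sum((xi-xbar)^2) = 129.5
b = Sxy / Sxx = 38/259 ≈ 0.146718

0.1467


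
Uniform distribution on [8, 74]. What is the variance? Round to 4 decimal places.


Var = (b-a)^2 / 12
(b-a)^2 = (74 - 8)^2 = 4356
Var = 4356/12 = 363

363.0000


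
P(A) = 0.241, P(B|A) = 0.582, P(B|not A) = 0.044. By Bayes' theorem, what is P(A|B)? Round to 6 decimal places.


P(A|B) = P(B|A)*P(A) / P(B), P(B) = P(B|A)*P(A) + P(B|not A)*P(not A)
P(B|A)*P(A) = 0.582 * 0.241 = 0.140262
P(B|not A)*P(not A) = 0.044 * 0.759 = 0.033396
P(B) = 0.140262 + 0.033396 = 0.173658
P(A|B) = 0.140262 / 0.173658 ≈ 0.80769098

0.807691


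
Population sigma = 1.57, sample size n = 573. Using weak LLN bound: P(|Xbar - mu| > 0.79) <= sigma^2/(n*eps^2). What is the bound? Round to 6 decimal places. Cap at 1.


bound = min(1, sigma^2/(n*eps^2))
sigma^2 = 1.57^2 = 2.4649
n*eps^2 = 573 * 0.79^2 = 573 * 0.6241 = 357.6093
sigma^2/(n*eps^2) = 2.4649 / 357.6093 ≈ 0.00689272

0.006893


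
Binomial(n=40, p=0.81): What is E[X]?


E[X] = n*p = 40 * 0.81 = 32.4

32.4


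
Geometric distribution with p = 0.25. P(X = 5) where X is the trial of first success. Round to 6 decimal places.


P = (1-p)^(k-1) * p
(1-p)^(k-1) = 0.75^4 = 81/256 ≈ 0.3164063
P = 0.3164063 * 0.25 = 81/1024 ≈ 0.07910156

0.079102


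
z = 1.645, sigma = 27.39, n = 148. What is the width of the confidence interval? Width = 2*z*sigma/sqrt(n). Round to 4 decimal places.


width = 2*z*sigma/sqrt(n)
2*z*sigma = 2 * 1.645 * 27.39 = 90.1131
sqrt(148) ≈ 12.165525
width = 90.1131 / 12.165525 ≈ 7.407251

7.4073


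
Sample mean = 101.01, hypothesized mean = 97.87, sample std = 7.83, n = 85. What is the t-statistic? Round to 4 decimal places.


t = (xbar - mu0) / (s/sqrt(n))
xbar - mu0 = 101.01 - 97.87 = 3.14
sqrt(85) ≈ 9.21954446
s/sqrt(n) = 7.83 / 9.21954446 ≈ 0.84928274
t = 3.14 / 0.84928274 ≈ 3.697237

3.6972


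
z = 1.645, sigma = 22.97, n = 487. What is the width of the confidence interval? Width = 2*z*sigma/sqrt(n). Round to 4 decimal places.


width = 2*z*sigma/sqrt(n)
2*z*sigma = 2 * 1.645 * 22.97 = 75.5713
sqrt(487) ≈ 22.068076
width = 75.5713 / 22.068076 ≈ 3.424462

3.4245


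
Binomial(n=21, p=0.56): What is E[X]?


E[X] = n*p = 21 * 0.56 = 11.76

11.76


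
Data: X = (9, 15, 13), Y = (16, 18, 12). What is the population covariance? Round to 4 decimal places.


Cov = (1/n)*sum((xi-xbar)(yi-ybar))
n = 3, xbar = 37/3 ≈ 12.333333, ybar = 46/3 ≈ 15.333333
sum((xi-xbar)(yi-ybar)) = 8/3 ≈ 2.666667
Cov = 2.666667 / 3 = 8/9 ≈ 0.888889

0.8889


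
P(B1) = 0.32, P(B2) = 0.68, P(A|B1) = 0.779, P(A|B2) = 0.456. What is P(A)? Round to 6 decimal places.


P(A) = P(A|B1)*P(B1) + P(A|B2)*P(B2)
P(A|B1)*P(B1) = 0.779 * 0.32 = 0.24928
P(A|B2)*P(B2) = 0.456 * 0.68 = 0.31008
P(A) = 0.24928 + 0.31008 = 0.55936

0.559360


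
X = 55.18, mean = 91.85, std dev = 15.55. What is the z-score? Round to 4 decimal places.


z = (X - mu) / sigma
X - mu = 55.18 - 91.85 = -36.67
z = -36.67 / 15.55 = -3667/1555 ≈ -2.358199

-2.3582


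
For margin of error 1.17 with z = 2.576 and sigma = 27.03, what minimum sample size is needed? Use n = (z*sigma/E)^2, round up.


z*sigma/E = 2.576 * 27.03 / 1.17 = 290122/4875 ≈ 59.512205
(z*sigma/E)^2 ≈ 3541.702559
round up: n = 3542

3542


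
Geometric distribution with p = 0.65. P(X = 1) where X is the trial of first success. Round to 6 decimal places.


P = (1-p)^(k-1) * p
(1-p)^(k-1) = 0.35^0 = 1
P = 1 * 0.65 = 0.65

0.650000


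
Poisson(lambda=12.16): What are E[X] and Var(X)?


E[X] = Var(X) = lambda = 12.16

12.16, 12.16


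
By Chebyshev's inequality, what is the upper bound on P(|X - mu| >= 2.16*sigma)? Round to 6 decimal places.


P <= 1/k^2
k^2 = 2.16^2 = 4.6656
1/k^2 = 1 / 4.6656 = 625/2916 ≈ 0.21433471

0.214335


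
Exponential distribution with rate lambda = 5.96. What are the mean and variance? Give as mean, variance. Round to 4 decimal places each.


mean = 1/lam, var = 1/lam^2
mean = 1 / 5.96 = 25/149 ≈ 0.167785
lam^2 = 5.96^2 = 35.5216
var = 1 / 35.5216 ≈ 0.028152

0.1678, 0.0282


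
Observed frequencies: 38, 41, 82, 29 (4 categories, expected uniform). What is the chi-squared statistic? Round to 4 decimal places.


chi2 = sum((O-E)^2/E), E = total/4
total = 190, E = 190/4 = 47.5
(38 - 47.5)^2 / 47.5 = 90.25 / 47.5 = 1.9
(41 - 47.5)^2 / 47.5 = 42.25 / 47.5 = 169/190 ≈ 0.889474
(82 - 47.5)^2 / 47.5 = 1190.25 / 47.5 = 4761/190 ≈ 25.057895
(29 - 47.5)^2 / 47.5 = 342.25 / 47.5 = 1369/190 ≈ 7.205263
chi2 = 666/19 ≈ 35.052632

35.0526


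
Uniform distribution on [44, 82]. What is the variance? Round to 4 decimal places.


Var = (b-a)^2 / 12
(b-a)^2 = (82 - 44)^2 = 1444
Var = 1444/12 ≈ 120.333333

120.3333


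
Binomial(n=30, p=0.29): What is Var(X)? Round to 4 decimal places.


Var = n*p*(1-p) = 30 * 0.29 * 0.71 = 6.177

6.1770


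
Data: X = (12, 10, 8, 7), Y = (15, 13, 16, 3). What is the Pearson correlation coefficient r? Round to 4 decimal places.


r = sum((xi-xbar)(yi-ybar)) / sqrt(sum((xi-xbar)^2) * sum((yi-ybar)^2))
n = 4, xbar = 37/4 = 9.25, ybar = 47/4 = 11.75
Sxy = sum((xi-xbar)(yi-ybar)) = 24.25
Sxx = sum((xi-xbar)^2) = 14.75
Syy = sum((yi-ybar)^2) = 106.75
sqrt(Sxx*Syy) ≈ 39.680757
r = Sxy / sqrt(Sxx*Syy) = 24.25 / 39.680757 ≈ 0.611127

0.6111


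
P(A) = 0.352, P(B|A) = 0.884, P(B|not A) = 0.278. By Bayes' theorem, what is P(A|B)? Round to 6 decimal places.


P(A|B) = P(B|A)*P(A) / P(B), P(B) = P(B|A)*P(A) + P(B|not A)*P(not A)
P(B|A)*P(A) = 0.884 * 0.352 = 0.311168
P(B|not A)*P(not A) = 0.278 * 0.648 = 0.180144
P(B) = 0.311168 + 0.180144 = 0.491312
P(A|B) = 0.311168 / 0.491312 ≈ 0.63334093

0.633341


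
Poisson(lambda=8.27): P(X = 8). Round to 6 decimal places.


P = e^(-lam) * lam^k / k!
e^(-8.27) ≈ 0.0002560853
lam^k = 8.27^8 ≈ 21879836.705066
k! = 8! = 40320
P = 0.0002560853 * 21879836.705066 / 40320 ≈ 0.138966

0.138966


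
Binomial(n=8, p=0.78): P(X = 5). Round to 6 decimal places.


P = C(n,k) * p^k * (1-p)^(n-k)
C(8,5) = 56
p^k = 0.78^5 ≈ 0.2887174
(1-p)^(n-k) = 0.22^3 = 0.010648
P = 56 * 0.2887174 * 0.010648 ≈ 0.172159

0.172159


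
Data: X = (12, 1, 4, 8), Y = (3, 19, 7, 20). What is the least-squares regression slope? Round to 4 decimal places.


b = sum((xi-xbar)(yi-ybar)) / sum((xi-xbar)^2)
n = 4, xbar = 25/4 = 6.25, ybar = 49/4 = 12.25
Sxy = sum((xi-xbar)(yi-ybar)) = -63.25
Sxx = sum((xi-xbar)^2) = 68.75
b = Sxy / Sxx = -0.92

-0.9200


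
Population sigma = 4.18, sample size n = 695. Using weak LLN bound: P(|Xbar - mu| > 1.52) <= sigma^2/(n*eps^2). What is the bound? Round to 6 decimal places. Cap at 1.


bound = min(1, sigma^2/(n*eps^2))
sigma^2 = 4.18^2 = 17.4724
n*eps^2 = 695 * 1.52^2 = 695 * 2.3104 = 1605.728
sigma^2/(n*eps^2) = 17.4724 / 1605.728 ≈ 0.01088129

0.010881


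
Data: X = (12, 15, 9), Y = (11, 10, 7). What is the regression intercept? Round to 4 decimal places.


a = ybar - b*xbar, where b = sum((xi-xbar)(yi-ybar)) / sum((xi-xbar)^2)
n = 3, xbar = 36/3 = 12, ybar = 28/3 ≈ 9.333333
Sxy = sum((xi-xbar)(yi-ybar)) = 9
Sxx = sum((xi-xbar)^2) = 18
b = Sxy / Sxx = 0.5
a = 9.333333 - 0.5 * 12 = 10/3 ≈ 3.333333

3.3333


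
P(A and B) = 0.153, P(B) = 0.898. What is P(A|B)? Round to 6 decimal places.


P(A|B) = P(A and B) / P(B) = 0.153 / 0.898 = 153/898 ≈ 0.17037862

0.170379


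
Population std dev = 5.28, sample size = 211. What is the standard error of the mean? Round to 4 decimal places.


SE = sigma / sqrt(n)
sqrt(211) ≈ 14.525839
SE = 5.28 / 14.525839 ≈ 0.363490

0.3635


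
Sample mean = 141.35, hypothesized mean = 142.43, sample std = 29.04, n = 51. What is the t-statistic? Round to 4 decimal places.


t = (xbar - mu0) / (s/sqrt(n))
xbar - mu0 = 141.35 - 142.43 = -1.08
sqrt(51) ≈ 7.14142843
s/sqrt(n) = 29.04 / 7.14142843 ≈ 4.06641336
t = -1.08 / 4.06641336 ≈ -0.265590

-0.2656


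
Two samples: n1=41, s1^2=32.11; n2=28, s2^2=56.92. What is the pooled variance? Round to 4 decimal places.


sp^2 = ((n1-1)*s1^2 + (n2-1)*s2^2)/(n1+n2-2)
(n1-1)*s1^2 = 40 * 32.11 = 1284.4
(n2-1)*s2^2 = 27 * 56.92 = 1536.84
numerator = 1284.4 + 1536.84 = 2821.24
n1+n2-2 = 67
sp^2 = 2821.24 / 67 = 70531/1675 ≈ 42.108060

42.1081


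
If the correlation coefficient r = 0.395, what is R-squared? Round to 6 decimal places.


R^2 = r^2 = (0.395)^2 = 0.156025

0.156025


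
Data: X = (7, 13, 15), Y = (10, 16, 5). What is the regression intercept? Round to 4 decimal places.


a = ybar - b*xbar, where b = sum((xi-xbar)(yi-ybar)) / sum((xi-xbar)^2)
n = 3, xbar = 35/3 ≈ 11.666667, ybar = 31/3 ≈ 10.333333
Sxy = sum((xi-xbar)(yi-ybar)) = -26/3 ≈ -8.666667
Sxx = sum((xi-xbar)^2) = 104/3 ≈ 34.666667
b = Sxy / Sxx = -0.25
a = 10.333333 - (-0.25) * 11.666667 = 13.25

13.2500


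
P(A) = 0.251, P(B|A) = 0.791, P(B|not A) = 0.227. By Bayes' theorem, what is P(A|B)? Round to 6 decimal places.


P(A|B) = P(B|A)*P(A) / P(B), P(B) = P(B|A)*P(A) + P(B|not A)*P(not A)
P(B|A)*P(A) = 0.791 * 0.251 = 0.198541
P(B|not A)*P(not A) = 0.227 * 0.749 = 0.170023
P(B) = 0.198541 + 0.170023 = 0.368564
P(A|B) = 0.198541 / 0.368564 ≈ 0.53868799

0.538688


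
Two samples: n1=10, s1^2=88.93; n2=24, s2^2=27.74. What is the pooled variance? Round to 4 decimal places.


sp^2 = ((n1-1)*s1^2 + (n2-1)*s2^2)/(n1+n2-2)
(n1-1)*s1^2 = 9 * 88.93 = 800.37
(n2-1)*s2^2 = 23 * 27.74 = 638.02
numerator = 800.37 + 638.02 = 1438.39
n1+n2-2 = 32
sp^2 = 1438.39 / 32 = 143839/3200 ≈ 44.949688

44.9497


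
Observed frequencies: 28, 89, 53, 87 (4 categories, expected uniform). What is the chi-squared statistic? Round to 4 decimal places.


chi2 = sum((O-E)^2/E), E = total/4
total = 257, E = 257/4 = 64.25
(28 - 64.25)^2 / 64.25 = 1314.0625 / 64.25 = 21025/1028 ≈ 20.452335
(89 - 64.25)^2 / 64.25 = 612.5625 / 64.25 = 9801/1028 ≈ 9.534047
(53 - 64.25)^2 / 64.25 = 126.5625 / 64.25 = 2025/1028 ≈ 1.969844
(87 - 64.25)^2 / 64.25 = 517.5625 / 64.25 = 8281/1028 ≈ 8.055447
chi2 = 10283/257 ≈ 40.011673

40.0117


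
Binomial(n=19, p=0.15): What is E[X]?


E[X] = n*p = 19 * 0.15 = 2.85

2.85


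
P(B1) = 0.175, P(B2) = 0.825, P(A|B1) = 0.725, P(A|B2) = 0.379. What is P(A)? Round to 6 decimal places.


P(A) = P(A|B1)*P(B1) + P(A|B2)*P(B2)
P(A|B1)*P(B1) = 0.725 * 0.175 = 0.126875
P(A|B2)*P(B2) = 0.379 * 0.825 = 0.312675
P(A) = 0.126875 + 0.312675 = 0.43955

0.439550


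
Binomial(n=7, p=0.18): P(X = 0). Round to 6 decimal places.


P = C(n,k) * p^k * (1-p)^(n-k)
C(7,0) = 1
p^k = 0.18^0 = 1
(1-p)^(n-k) = 0.82^7 ≈ 0.2492855
P = 1 * 1 * 0.2492855 ≈ 0.249285

0.249285


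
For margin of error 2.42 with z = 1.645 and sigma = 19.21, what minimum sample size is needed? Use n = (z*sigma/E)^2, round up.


z*sigma/E = 1.645 * 19.21 / 2.42 ≈ 13.058037
(z*sigma/E)^2 ≈ 170.512335
round up: n = 171

171


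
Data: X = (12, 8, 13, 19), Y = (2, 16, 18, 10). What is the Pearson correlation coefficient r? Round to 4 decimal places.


r = sum((xi-xbar)(yi-ybar)) / sqrt(sum((xi-xbar)^2) * sum((yi-ybar)^2))
n = 4, xbar = 52/4 = 13, ybar = 46/4 = 11.5
Sxy = sum((xi-xbar)(yi-ybar)) = -22
Sxx = sum((xi-xbar)^2) = 62
Syy = sum((yi-ybar)^2) = 155
sqrt(Sxx*Syy) ≈ 98.030607
r = Sxy / sqrt(Sxx*Syy) = -22 / 98.030607 ≈ -0.224420

-0.2244


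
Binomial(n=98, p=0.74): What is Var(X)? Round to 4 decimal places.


Var = n*p*(1-p) = 98 * 0.74 * 0.26 = 18.8552

18.8552


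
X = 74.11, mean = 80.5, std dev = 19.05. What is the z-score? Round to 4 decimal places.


z = (X - mu) / sigma
X - mu = 74.11 - 80.5 = -6.39
z = -6.39 / 19.05 = -213/635 ≈ -0.335433

-0.3354


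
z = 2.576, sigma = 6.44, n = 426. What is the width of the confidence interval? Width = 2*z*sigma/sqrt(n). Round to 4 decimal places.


width = 2*z*sigma/sqrt(n)
2*z*sigma = 2 * 2.576 * 6.44 = 33.17888
sqrt(426) ≈ 20.639767
width = 33.17888 / 20.639767 ≈ 1.607522

1.6075


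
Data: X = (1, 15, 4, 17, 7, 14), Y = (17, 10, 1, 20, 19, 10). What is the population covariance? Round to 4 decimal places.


Cov = (1/n)*sum((xi-xbar)(yi-ybar))
n = 6, xbar = 58/6 = 29/3 ≈ 9.666667, ybar = 77/6 ≈ 12.833333
sum((xi-xbar)(yi-ybar)) = 119/3 ≈ 39.666667
Cov = 39.666667 / 6 = 119/18 ≈ 6.611111

6.6111


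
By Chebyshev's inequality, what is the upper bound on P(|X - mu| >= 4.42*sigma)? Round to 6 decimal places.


P <= 1/k^2
k^2 = 4.42^2 = 19.5364
1/k^2 = 1 / 19.5364 ≈ 0.05118650

0.051187


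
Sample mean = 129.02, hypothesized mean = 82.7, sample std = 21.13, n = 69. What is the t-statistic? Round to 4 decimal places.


t = (xbar - mu0) / (s/sqrt(n))
xbar - mu0 = 129.02 - 82.7 = 46.32
sqrt(69) ≈ 8.30662386
s/sqrt(n) = 21.13 / 8.30662386 ≈ 2.54375308
t = 46.32 / 2.54375308 ≈ 18.209315

18.2093


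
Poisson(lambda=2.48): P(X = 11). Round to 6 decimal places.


P = e^(-lam) * lam^k / k!
e^(-2.48) ≈ 0.08374323
lam^k = 2.48^11 ≈ 21825.715462
k! = 11! = 39916800
P = 0.08374323 * 21825.715462 / 39916800 ≈ 0.000046

0.000046


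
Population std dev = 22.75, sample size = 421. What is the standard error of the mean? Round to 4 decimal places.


SE = sigma / sqrt(n)
sqrt(421) ≈ 20.518285
SE = 22.75 / 20.518285 ≈ 1.108767

1.1088


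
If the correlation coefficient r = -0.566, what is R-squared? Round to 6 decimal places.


R^2 = r^2 = (-0.566)^2 = 0.320356

0.320356


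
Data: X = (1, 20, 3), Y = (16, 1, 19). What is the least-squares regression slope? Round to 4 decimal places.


b = sum((xi-xbar)(yi-ybar)) / sum((xi-xbar)^2)
n = 3, xbar = 24/3 = 8, ybar = 36/3 = 12
Sxy = sum((xi-xbar)(yi-ybar)) = -195
Sxx = sum((xi-xbar)^2) = 218
b = Sxy / Sxx = -195/218 ≈ -0.894495

-0.8945
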